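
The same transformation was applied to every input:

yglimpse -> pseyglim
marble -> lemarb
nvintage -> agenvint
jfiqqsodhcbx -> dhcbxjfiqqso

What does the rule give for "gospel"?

Looking at the pairs, the operation is to move the first character to the end, then swap the front and back halves of the string.
"gospel" → "elgosp".

elgosp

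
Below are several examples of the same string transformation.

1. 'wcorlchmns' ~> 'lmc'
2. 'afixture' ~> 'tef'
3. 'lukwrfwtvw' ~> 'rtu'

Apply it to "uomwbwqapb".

bao

In each case the input is transformed by: keep one character in every 3, starting at position 2 (positions 2nd, 5th, 8th, ...), then move the first character to the end.
Starting from "uomwbwqapb": after the first operation, "oba"; after the second, "bao".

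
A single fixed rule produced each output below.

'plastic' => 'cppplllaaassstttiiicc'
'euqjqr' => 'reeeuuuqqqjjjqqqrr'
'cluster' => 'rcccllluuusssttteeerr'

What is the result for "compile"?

ecccooommmpppiiilllee

Looking at the pairs, the operation is to repeat every character 3 times, then move the last character to the front.
Working it through for "compile": intermediate "cccooommmpppiiillleee", final "ecccooommmpppiiilllee".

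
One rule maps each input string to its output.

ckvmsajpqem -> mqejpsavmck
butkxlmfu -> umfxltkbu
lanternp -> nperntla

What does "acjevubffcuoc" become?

Looking at the pairs, the operation is to swap each adjacent pair of characters (1↔2, 3↔4, ...), then reverse the string.
Starting from "acjevubffcuoc": after the first operation, "caejuvfbcfouc"; after the second, "cuofcbfvujeac".

cuofcbfvujeac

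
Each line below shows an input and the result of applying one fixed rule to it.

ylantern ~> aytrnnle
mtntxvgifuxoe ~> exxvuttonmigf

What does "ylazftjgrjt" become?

The rule is to sort the characters into reverse alphabetical order, then move the last character to the front.
Working it through for "ylazftjgrjt": intermediate "zyttrljjgfa", final "azyttrljjgf".
(Check on "mtntxvgifuxoe": → "xxvuttonmigfe" → "exxvuttonmigf" ✓)

azyttrljjgf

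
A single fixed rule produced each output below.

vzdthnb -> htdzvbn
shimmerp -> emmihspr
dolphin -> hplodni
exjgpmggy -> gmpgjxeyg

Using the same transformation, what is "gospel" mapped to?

psogle

The transformation: reverse the string, then move the first 2 characters to the end (rotate left by 2).
Starting from "gospel": after the first operation, "lepsog"; after the second, "psogle".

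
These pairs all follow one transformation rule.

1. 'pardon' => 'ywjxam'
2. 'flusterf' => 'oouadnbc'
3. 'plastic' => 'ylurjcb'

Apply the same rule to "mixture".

vnragdc

Each output is the input with this applied: shift every letter 9 places forward in the alphabet (wrapping around), then take characters alternately from the front and the back (1st, last, 2nd, 2nd-last, ...).
For "mixture" the result is "vnragdc".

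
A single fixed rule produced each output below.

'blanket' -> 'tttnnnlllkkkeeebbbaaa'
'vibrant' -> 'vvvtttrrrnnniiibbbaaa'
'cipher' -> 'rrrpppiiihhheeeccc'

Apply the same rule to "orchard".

The rule is to sort the characters into reverse alphabetical order, then repeat every character 3 times.
Applying both steps to "orchard": "rrohdca", then "rrrrrrooohhhdddcccaaa".

rrrrrrooohhhdddcccaaa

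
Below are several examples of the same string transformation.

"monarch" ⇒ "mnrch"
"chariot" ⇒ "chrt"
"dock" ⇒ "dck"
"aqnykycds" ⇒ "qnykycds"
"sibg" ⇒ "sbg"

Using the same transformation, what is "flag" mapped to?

flg

Rule — remove every vowel.
Doing the same to "flag": "flg".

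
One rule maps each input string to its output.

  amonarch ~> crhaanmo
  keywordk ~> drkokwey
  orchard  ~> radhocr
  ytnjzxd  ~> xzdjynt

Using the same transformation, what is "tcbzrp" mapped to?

In each case the input is transformed by: move the last 2 characters to the front (rotate right by 2), then take characters alternately from the front and the back (1st, last, 2nd, 2nd-last, ...).
Starting from "tcbzrp": after the first operation, "rptcbz"; after the second, "rzpbtc".

rzpbtc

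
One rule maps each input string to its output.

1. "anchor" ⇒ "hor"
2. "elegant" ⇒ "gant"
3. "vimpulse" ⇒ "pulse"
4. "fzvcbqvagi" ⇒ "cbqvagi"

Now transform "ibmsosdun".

sosdun

Looking at the pairs, the operation is to delete the first 3 characters.
On "ibmsosdun" that produces "sosdun".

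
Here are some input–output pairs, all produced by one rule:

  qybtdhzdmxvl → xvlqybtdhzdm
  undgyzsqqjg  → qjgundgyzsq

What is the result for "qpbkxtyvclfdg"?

fdgqpbkxtyvcl

The transformation: move the last 3 characters to the front (rotate right by 3).
Doing the same to "qpbkxtyvclfdg": "fdgqpbkxtyvcl".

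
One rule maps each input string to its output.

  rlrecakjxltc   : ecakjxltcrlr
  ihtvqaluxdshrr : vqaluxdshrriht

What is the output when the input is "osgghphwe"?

Looking at the pairs, the operation is to move the first 3 characters to the end (rotate left by 3).
Applying that to "osgghphwe" gives "ghphweosg".

ghphweosg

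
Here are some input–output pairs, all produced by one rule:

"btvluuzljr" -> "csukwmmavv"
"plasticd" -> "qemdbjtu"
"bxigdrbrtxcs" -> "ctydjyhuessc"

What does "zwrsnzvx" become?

ayxwsato

The transformation: shift every letter 1 place forward in the alphabet (wrapping around), then take characters alternately from the front and the back (1st, last, 2nd, 2nd-last, ...).
Starting from "zwrsnzvx": after the first operation, "axstoawy"; after the second, "ayxwsato".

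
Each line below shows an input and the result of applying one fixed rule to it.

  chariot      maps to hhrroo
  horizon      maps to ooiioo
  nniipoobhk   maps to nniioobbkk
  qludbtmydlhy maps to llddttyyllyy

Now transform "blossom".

llssoo

The rule is to keep every other character starting from the second (positions 2nd, 4th, 6th, ...), then double every character.
Doing the same to "blossom": "llssoo".
(Check on "qludbtmydlhy": → "ldtyly" → "llddttyyllyy" ✓)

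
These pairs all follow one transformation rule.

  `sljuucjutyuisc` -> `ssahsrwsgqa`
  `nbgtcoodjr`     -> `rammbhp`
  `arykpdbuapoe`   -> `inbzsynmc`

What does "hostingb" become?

The transformation: shift every letter 2 places backward in the alphabet (wrapping around), then delete the first 3 characters.
On "hostingb" that produces "rglez".

rglez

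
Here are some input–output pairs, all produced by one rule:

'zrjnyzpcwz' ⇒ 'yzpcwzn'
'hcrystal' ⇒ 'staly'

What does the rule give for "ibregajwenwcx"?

The transformation: delete the first 3 characters, then move the first character to the end.
"ibregajwenwcx" → "egajwenwcx" → "gajwenwcxe".

gajwenwcxe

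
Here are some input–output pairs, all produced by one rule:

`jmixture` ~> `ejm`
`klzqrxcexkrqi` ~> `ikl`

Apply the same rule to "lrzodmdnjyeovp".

The rule is to move the first 2 characters to the end (rotate left by 2), then keep only the last 3 characters.
"lrzodmdnjyeovp" → "plr".

plr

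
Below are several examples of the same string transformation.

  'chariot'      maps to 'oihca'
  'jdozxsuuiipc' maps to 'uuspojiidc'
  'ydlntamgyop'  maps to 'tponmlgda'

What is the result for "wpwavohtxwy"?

Each output is the input with this applied: sort the characters into reverse alphabetical order, then delete the first 2 characters.
Applying both steps to "wpwavohtxwy": "yxwwwvtpoha", then "wwwvtpoha".

wwwvtpoha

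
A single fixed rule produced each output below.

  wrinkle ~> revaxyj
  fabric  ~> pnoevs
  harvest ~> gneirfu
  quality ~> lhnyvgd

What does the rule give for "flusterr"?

The rule is to shift every letter 13 places forward in the alphabet (wrapping around) — i.e. ROT13, then swap the first and last characters.
Applying both steps to "flusterr": "syhfgree", then "eyhfgres".

eyhfgres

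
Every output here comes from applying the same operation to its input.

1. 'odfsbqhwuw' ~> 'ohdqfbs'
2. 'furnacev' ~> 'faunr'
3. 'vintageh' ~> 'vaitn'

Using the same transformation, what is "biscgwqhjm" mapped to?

Each output is the input with this applied: delete the last 3 characters, then take characters alternately from the front and the back (1st, last, 2nd, 2nd-last, ...).
Doing the same to "biscgwqhjm": "bqiwsgc".

bqiwsgc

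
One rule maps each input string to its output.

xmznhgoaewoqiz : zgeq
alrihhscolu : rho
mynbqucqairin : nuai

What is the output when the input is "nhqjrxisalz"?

In each case the input is transformed by: keep one character in every 3, starting at position 3 (positions 3rd, 6th, 9th, ...).
So "nhqjrxisalz" becomes "qxa".

qxa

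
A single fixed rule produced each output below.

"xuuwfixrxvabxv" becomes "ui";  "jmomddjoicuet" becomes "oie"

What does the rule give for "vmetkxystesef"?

ee

Each output is the input with this applied: keep one character in every 3, starting at position 3 (positions 3rd, 6th, 9th, ...), then keep only the vowels.
For "vmetkxystesef" the result is "ee".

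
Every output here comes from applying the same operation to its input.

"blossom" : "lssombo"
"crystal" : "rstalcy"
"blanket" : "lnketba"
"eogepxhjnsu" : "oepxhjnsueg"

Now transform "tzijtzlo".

zjtzloti

The pattern: move the first 2 characters to the end (rotate left by 2), then swap the first and last characters.
Starting from "tzijtzlo": after the first operation, "ijtzlotz"; after the second, "zjtzloti".
(Check on "crystal": → "ystalcr" → "rstalcy" ✓)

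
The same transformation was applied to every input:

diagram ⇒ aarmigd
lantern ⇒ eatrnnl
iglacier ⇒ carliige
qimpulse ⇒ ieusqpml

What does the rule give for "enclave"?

cavnlee

Looking at the pairs, the operation is to sort the characters into reverse alphabetical order, then move the last 2 characters to the front (rotate right by 2).
Applying both steps to "enclave": "vnleeca", then "cavnlee".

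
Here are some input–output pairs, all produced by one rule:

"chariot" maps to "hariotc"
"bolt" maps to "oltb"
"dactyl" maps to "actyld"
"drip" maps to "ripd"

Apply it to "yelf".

What's happening: move the first character to the end.
So "yelf" becomes "elfy".

elfy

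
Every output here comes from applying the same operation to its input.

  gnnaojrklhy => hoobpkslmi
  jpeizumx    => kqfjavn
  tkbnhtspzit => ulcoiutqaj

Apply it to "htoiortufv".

iupjpsuvg

Looking at the pairs, the operation is to shift every letter 1 place forward in the alphabet (wrapping around), then delete the last character.
For "htoiortufv", step one produces "iupjpsuvgw"; step two turns that into "iupjpsuvg".
(Check on "tkbnhtspzit": → "ulcoiutqaju" → "ulcoiutqaj" ✓)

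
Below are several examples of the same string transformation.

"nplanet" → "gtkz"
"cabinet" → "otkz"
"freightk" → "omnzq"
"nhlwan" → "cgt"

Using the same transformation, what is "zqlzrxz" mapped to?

Looking at the pairs, the operation is to shift every letter 6 places forward in the alphabet (wrapping around), then delete the first 3 characters.
"zqlzrxz" → "fwrfxdf" → "fxdf".

fxdf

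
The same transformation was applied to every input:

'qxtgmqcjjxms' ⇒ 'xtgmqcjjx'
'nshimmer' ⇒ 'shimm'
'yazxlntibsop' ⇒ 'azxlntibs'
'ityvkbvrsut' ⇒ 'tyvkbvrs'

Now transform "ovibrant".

In each case the input is transformed by: move the first character to the end, then delete the last 3 characters.
Applying both steps to "ovibrant": "vibranto", then "vibra".

vibra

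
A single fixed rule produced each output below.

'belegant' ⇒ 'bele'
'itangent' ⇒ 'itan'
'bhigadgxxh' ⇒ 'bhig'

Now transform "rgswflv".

rgsw

The transformation: keep only the first 4 characters.
Applying that to "rgswflv" gives "rgsw".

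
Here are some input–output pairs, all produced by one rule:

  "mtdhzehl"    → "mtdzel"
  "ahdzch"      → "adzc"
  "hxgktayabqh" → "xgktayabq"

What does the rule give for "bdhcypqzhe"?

What's happening: remove every "h".
For "bdhcypqzhe" the result is "bdcypqze".

bdcypqze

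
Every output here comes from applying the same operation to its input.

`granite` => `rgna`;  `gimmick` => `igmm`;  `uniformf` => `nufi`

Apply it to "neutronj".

entu

In each case the input is transformed by: swap each adjacent pair of characters (1↔2, 3↔4, ...), then keep only the first 4 characters.
Starting from "neutronj": after the first operation, "entuorjn"; after the second, "entu".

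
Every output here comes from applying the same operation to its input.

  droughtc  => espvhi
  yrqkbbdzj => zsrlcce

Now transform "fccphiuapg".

gddqijvb

Rule — shift every letter 1 place forward in the alphabet (wrapping around), then delete the last 2 characters.
On "fccphiuapg": the first step gives "gddqijvbqh", and the second then gives "gddqijvb".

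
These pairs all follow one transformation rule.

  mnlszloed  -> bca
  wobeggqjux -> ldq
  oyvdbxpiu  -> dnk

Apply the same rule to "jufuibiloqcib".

Looking at the pairs, the operation is to shift every letter 11 places backward in the alphabet (wrapping around), then keep only the first 3 characters.
Working it through for "jufuibiloqcib": intermediate "yjujxqxadfrxq", final "yju".

yju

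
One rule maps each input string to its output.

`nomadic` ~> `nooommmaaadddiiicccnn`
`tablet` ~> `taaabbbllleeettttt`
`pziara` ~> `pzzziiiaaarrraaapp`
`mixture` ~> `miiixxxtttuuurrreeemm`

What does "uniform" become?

The transformation: repeat every character 3 times, then move the first 2 characters to the end (rotate left by 2).
Starting from "uniform": after the first operation, "uuunnniiifffooorrrmmm"; after the second, "unnniiifffooorrrmmmuu".

unnniiifffooorrrmmmuu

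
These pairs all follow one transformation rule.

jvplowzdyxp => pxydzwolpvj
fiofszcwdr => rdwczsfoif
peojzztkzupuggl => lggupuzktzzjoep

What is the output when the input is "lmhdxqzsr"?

rszqxdhml

Rule — reverse the string.
Doing the same to "lmhdxqzsr": "rszqxdhml".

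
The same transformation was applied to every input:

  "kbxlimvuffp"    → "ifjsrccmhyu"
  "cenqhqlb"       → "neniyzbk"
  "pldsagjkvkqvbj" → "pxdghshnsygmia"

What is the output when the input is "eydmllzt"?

jiiwqbva

In each case the input is transformed by: move the first 3 characters to the end (rotate left by 3), then shift every letter 3 places backward in the alphabet (wrapping around).
"eydmllzt" → "jiiwqbva".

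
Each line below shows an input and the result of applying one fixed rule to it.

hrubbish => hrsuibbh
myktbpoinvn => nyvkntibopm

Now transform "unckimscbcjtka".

Each output is the input with this applied: take characters alternately from the front and the back (1st, last, 2nd, 2nd-last, ...), then move the first character to the end.
Working it through for "unckimscbcjtka": intermediate "uankctkjicmbsc", final "ankctkjicmbscu".

ankctkjicmbscu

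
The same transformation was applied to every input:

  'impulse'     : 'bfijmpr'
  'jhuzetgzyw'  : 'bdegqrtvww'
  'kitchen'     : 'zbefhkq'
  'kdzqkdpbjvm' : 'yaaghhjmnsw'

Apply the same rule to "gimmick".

zdffhjj

The pattern: sort the characters into alphabetical order, then shift every letter 3 places backward in the alphabet (wrapping around).
On "gimmick": the first step gives "cgiikmm", and the second then gives "zdffhjj".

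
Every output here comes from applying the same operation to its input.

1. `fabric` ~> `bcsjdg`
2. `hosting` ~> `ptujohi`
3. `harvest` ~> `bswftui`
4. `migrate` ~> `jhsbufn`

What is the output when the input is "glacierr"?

mbdjfssh

Each output is the input with this applied: shift every letter 1 place forward in the alphabet (wrapping around), then move the first character to the end.
"glacierr" → "mbdjfssh".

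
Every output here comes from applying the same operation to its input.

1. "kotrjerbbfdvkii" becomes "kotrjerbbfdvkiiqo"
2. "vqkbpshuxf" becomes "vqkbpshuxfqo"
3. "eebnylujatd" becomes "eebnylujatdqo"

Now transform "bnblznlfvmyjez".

bnblznlfvmyjezqo

Looking at the pairs, the operation is to append "qo".
Doing the same to "bnblznlfvmyjez": "bnblznlfvmyjezqo".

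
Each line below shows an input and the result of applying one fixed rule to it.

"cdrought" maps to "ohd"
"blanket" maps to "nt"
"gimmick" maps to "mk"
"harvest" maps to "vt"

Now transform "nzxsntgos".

Rule — move the first 2 characters to the end (rotate left by 2), then keep one character in every 3, starting at position 2 (positions 2nd, 5th, 8th, ...).
For "nzxsntgos", step one produces "xsntgosnz"; step two turns that into "sgn".

sgn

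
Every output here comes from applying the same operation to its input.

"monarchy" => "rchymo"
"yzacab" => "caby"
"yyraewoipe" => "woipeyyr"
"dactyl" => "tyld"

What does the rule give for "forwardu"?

Each output is the input with this applied: swap the front and back halves of the string, then delete the last 2 characters.
Starting from "forwardu": after the first operation, "arduforw"; after the second, "ardufo".

ardufo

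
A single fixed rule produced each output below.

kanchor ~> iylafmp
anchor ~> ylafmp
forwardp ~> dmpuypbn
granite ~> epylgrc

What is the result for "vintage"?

tglryec

In each case the input is transformed by: shift every letter 2 places backward in the alphabet (wrapping around).
For "vintage" the result is "tglryec".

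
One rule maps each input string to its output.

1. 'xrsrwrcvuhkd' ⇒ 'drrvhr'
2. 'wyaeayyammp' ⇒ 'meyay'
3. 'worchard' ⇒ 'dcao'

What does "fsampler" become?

What's happening: keep every other character starting from the second (positions 2nd, 4th, 6th, ...), then swap the first and last characters.
Working it through for "fsampler": intermediate "smlr", final "rmls".

rmls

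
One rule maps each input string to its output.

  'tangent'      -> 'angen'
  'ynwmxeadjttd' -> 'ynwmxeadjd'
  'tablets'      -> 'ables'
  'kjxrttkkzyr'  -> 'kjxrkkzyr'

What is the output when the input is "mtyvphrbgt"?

Rule — remove every "t".
Applying that to "mtyvphrbgt" gives "myvphrbg".

myvphrbg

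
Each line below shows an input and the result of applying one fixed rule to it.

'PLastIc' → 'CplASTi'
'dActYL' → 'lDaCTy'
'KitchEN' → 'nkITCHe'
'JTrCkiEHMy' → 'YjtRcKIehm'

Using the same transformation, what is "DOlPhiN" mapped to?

Rule — flip the case of every letter, then move the last character to the front.
Applying both steps to "DOlPhiN": "doLpHIn", then "ndoLpHI".

ndoLpHI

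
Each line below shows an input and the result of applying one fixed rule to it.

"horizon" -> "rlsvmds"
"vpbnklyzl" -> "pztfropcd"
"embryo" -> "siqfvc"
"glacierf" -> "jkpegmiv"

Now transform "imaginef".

jmqekmri

In each case the input is transformed by: shift every letter 4 places forward in the alphabet (wrapping around), then move the last character to the front.
"imaginef" → "mqekmrij" → "jmqekmri".
(Check on "vpbnklyzl": → "ztfropcdp" → "pztfropcd" ✓)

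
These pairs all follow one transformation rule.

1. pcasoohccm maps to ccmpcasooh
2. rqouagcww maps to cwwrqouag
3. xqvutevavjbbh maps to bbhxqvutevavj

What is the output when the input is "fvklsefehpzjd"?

The transformation: move the last 3 characters to the front (rotate right by 3).
For "fvklsefehpzjd" the result is "zjdfvklsefehp".

zjdfvklsefehp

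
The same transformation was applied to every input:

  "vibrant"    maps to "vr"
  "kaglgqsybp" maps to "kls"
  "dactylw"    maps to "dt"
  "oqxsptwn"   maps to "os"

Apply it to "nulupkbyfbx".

nub

Looking at the pairs, the operation is to keep one character in every 3, starting at position 1 (positions 1st, 4th, 7th, ...), then delete the last character.
Applying both steps to "nulupkbyfbx": "nubb", then "nub".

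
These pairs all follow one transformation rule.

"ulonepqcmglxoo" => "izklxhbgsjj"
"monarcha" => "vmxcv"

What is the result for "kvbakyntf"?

Rule — delete the first 3 characters, then shift every letter 5 places backward in the alphabet (wrapping around).
Working it through for "kvbakyntf": intermediate "akyntf", final "vftioa".

vftioa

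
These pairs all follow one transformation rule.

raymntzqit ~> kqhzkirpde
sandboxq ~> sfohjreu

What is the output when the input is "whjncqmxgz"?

hdoxqnyaet

The transformation: swap the front and back halves of the string, then shift every letter 9 places backward in the alphabet (wrapping around).
For "whjncqmxgz" the result is "hdoxqnyaet".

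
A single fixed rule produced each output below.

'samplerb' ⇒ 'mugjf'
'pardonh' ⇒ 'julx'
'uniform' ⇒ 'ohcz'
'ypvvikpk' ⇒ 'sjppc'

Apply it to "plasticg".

jfumn

What's happening: shift every letter 6 places backward in the alphabet (wrapping around), then delete the last 3 characters.
Working it through for "plasticg": intermediate "jfumncwa", final "jfumn".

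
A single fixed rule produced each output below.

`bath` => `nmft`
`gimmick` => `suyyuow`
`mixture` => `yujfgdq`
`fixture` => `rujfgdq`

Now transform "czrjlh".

The transformation: shift every letter 12 places forward in the alphabet (wrapping around).
On "czrjlh" that produces "oldvxt".

oldvxt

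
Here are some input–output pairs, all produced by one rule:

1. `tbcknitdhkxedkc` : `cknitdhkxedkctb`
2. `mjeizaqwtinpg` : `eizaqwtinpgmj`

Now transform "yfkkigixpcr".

Looking at the pairs, the operation is to move the first 2 characters to the end (rotate left by 2).
So "yfkkigixpcr" becomes "kkigixpcryf".

kkigixpcryf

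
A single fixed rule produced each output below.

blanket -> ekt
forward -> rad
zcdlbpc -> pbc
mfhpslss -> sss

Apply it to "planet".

ate

The transformation: swap each adjacent pair of characters (1↔2, 3↔4, ...), then keep only the last 3 characters.
"planet" → "lpnate" → "ate".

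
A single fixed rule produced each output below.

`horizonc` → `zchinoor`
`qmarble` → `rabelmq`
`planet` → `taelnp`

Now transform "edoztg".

zdegot

Looking at the pairs, the operation is to sort the characters into alphabetical order, then move the last character to the front.
Starting from "edoztg": after the first operation, "degotz"; after the second, "zdegot".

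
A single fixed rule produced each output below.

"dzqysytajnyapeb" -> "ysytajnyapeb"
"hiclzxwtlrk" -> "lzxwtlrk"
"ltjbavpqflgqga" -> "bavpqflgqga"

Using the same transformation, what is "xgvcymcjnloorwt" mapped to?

cymcjnloorwt

Each output is the input with this applied: delete the first 3 characters.
So "xgvcymcjnloorwt" becomes "cymcjnloorwt".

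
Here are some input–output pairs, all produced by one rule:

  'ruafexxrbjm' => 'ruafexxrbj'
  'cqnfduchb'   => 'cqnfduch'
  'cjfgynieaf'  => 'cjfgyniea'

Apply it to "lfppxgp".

lfppxg

What's happening: delete the last character.
"lfppxgp" → "lfppxg".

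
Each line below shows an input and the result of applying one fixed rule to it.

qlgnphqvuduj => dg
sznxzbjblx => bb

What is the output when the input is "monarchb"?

ab

Rule — sort the characters into alphabetical order, then keep only the first 2 characters.
"monarchb" → "abchmnor" → "ab".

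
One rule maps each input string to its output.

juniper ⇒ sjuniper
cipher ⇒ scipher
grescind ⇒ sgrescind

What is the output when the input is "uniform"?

Looking at the pairs, the operation is to prepend "s".
For "uniform" the result is "suniform".

suniform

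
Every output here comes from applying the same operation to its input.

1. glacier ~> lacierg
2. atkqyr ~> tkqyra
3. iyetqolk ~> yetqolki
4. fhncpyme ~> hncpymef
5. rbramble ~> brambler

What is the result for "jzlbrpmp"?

zlbrpmpj

The rule is to move the first character to the end.
For "jzlbrpmp" the result is "zlbrpmpj".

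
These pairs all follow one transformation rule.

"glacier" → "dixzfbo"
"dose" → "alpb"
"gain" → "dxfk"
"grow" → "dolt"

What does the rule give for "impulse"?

fjmripb

The transformation: shift every letter 3 places backward in the alphabet (wrapping around).
Applying that to "impulse" gives "fjmripb".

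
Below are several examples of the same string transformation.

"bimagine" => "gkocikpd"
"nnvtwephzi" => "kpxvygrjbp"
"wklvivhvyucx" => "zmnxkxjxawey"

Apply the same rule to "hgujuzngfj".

Looking at the pairs, the operation is to swap the first and last characters, then shift every letter 2 places forward in the alphabet (wrapping around).
For "hgujuzngfj" the result is "liwlwbpihj".

liwlwbpihj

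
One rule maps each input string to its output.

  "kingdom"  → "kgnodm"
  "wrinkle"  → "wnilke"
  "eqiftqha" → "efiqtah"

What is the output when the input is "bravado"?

bvadao

Rule — swap each adjacent pair of characters (1↔2, 3↔4, ...), then delete the first character.
Working it through for "bravado": intermediate "rbvadao", final "bvadao".
(Check on "eqiftqha": → "qefiqtah" → "efiqtah" ✓)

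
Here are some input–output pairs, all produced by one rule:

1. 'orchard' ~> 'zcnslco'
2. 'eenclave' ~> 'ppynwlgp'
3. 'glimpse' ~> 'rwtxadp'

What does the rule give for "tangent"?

In each case the input is transformed by: shift every letter 11 places forward in the alphabet (wrapping around).
On "tangent" that produces "elyrpye".

elyrpye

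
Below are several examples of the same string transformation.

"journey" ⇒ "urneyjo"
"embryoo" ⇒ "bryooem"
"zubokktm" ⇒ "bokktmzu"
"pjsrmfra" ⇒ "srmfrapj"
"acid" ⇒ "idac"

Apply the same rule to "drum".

umdr

The pattern: move the first 2 characters to the end (rotate left by 2).
Applying that to "drum" gives "umdr".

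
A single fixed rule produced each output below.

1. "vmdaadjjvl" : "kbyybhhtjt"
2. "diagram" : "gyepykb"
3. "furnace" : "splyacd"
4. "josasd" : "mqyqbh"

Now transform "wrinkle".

Each output is the input with this applied: move the first character to the end, then shift every letter 2 places backward in the alphabet (wrapping around).
On "wrinkle": the first step gives "rinklew", and the second then gives "pglijcu".

pglijcu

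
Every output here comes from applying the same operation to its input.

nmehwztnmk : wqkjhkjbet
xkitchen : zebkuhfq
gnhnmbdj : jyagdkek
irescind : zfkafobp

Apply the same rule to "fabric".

ofzcxy

The pattern: shift every letter 3 places backward in the alphabet (wrapping around), then swap the front and back halves of the string.
For "fabric", step one produces "cxyofz"; step two turns that into "ofzcxy".
(Check on "gnhnmbdj": → "dkekjyag" → "jyagdkek" ✓)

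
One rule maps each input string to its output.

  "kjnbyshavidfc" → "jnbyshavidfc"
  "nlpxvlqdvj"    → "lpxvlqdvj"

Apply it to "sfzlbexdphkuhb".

fzlbexdphkuhb

Each output is the input with this applied: delete the first character.
Applying that to "sfzlbexdphkuhb" gives "fzlbexdphkuhb".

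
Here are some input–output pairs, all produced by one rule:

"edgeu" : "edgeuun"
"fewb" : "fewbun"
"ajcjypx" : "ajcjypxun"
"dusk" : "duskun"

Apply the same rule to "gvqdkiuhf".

gvqdkiuhfun

The pattern: append "un".
So "gvqdkiuhf" becomes "gvqdkiuhfun".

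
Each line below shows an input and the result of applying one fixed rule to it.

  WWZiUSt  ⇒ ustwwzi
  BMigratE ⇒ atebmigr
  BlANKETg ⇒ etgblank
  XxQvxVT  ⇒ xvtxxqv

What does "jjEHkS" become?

Each output is the input with this applied: move the last 3 characters to the front (rotate right by 3), then convert every letter to lowercase.
Starting from "jjEHkS": after the first operation, "HkSjjE"; after the second, "hksjje".

hksjje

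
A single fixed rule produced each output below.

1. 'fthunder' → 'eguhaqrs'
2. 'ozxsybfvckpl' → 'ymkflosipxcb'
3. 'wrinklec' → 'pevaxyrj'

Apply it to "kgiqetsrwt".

Each output is the input with this applied: swap the first and last characters, then shift every letter 13 places forward in the alphabet (wrapping around) — i.e. ROT13.
For "kgiqetsrwt", step one produces "tgiqetsrwk"; step two turns that into "gtvdrgfejx".

gtvdrgfejx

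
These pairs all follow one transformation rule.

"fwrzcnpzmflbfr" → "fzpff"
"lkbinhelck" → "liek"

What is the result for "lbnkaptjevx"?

lktv

In each case the input is transformed by: keep one character in every 3, starting at position 1 (positions 1st, 4th, 7th, ...).
For "lbnkaptjevx" the result is "lktv".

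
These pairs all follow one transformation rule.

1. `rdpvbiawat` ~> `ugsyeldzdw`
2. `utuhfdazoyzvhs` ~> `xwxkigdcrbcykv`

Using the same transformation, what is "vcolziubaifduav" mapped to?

yfroclxedligxdy

Each output is the input with this applied: shift every letter 3 places forward in the alphabet (wrapping around).
For "vcolziubaifduav" the result is "yfroclxedligxdy".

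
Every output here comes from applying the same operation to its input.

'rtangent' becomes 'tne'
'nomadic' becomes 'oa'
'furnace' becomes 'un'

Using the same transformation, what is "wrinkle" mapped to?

The pattern: delete the last 2 characters, then keep every other character starting from the second (positions 2nd, 4th, 6th, ...).
Starting from "wrinkle": after the first operation, "wrink"; after the second, "rn".

rn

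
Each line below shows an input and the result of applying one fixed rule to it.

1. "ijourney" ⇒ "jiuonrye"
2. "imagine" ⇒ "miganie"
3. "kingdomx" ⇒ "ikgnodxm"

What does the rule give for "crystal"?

rcsyatl

What's happening: swap each adjacent pair of characters (1↔2, 3↔4, ...).
On "crystal" that produces "rcsyatl".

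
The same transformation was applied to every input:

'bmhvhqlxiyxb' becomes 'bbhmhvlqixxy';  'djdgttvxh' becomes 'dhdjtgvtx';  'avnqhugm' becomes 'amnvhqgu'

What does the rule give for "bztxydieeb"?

The transformation: move the last character to the front, then swap each adjacent pair of characters (1↔2, 3↔4, ...).
Starting from "bztxydieeb": after the first operation, "bbztxydiee"; after the second, "bbtzyxidee".

bbtzyxidee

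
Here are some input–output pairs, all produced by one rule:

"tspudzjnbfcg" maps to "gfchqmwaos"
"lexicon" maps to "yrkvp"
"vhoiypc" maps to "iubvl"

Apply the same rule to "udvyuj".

hqil

Looking at the pairs, the operation is to shift every letter 13 places forward in the alphabet (wrapping around) — i.e. ROT13, then delete the last 2 characters.
Working it through for "udvyuj": intermediate "hqilhw", final "hqil".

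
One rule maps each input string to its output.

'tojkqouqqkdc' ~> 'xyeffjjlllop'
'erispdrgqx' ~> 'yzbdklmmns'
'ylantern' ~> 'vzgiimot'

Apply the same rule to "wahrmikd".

vycdfhmr

Each output is the input with this applied: sort the characters into alphabetical order, then shift every letter 5 places backward in the alphabet (wrapping around).
"wahrmikd" → "adhikmrw" → "vycdfhmr".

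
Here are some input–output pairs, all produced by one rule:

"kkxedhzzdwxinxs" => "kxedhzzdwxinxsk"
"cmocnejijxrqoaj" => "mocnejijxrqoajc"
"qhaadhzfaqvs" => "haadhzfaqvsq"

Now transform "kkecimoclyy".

Each output is the input with this applied: move the first character to the end.
For "kkecimoclyy" the result is "kecimoclyyk".

kecimoclyyk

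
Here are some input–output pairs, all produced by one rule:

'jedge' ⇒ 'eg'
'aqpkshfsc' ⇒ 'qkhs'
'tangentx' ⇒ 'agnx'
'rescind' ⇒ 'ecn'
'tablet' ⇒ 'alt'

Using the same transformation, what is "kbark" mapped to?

br

The rule is to keep every other character starting from the second (positions 2nd, 4th, 6th, ...).
"kbark" → "br".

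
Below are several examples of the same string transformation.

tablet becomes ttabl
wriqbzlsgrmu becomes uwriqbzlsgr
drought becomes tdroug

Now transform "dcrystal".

The rule is to move the last 2 characters to the front (rotate right by 2), then delete the first character.
Doing the same to "dcrystal": "ldcryst".
(Check on "tablet": → "ettabl" → "ttabl" ✓)

ldcryst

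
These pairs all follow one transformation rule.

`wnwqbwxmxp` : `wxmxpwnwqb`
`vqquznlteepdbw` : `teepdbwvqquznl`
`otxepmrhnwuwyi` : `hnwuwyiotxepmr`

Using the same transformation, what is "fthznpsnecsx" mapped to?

The rule is to swap the front and back halves of the string.
Doing the same to "fthznpsnecsx": "snecsxfthznp".

snecsxfthznp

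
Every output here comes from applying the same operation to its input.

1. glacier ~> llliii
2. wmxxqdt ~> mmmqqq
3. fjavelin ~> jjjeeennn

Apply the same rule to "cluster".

lllttt

The pattern: keep one character in every 3, starting at position 2 (positions 2nd, 5th, 8th, ...), then repeat every character 3 times.
On "cluster": the first step gives "lt", and the second then gives "lllttt".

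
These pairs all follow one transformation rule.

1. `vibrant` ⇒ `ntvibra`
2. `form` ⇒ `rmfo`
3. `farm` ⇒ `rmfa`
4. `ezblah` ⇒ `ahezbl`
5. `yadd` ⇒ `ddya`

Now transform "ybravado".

Rule — move the last 2 characters to the front (rotate right by 2).
For "ybravado" the result is "doybrava".

doybrava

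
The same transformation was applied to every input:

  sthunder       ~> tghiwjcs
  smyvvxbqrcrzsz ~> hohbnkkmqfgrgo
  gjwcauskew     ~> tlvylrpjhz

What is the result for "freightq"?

The rule is to shift every letter 11 places backward in the alphabet (wrapping around), then move the last 2 characters to the front (rotate right by 2).
Starting from "freightq": after the first operation, "ugtxvwif"; after the second, "ifugtxvw".
(Check on "gjwcauskew": → "vylrpjhztl" → "tlvylrpjhz" ✓)

ifugtxvw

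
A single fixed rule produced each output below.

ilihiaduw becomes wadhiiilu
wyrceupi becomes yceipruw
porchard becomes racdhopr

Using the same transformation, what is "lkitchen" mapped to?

tcehikln

Each output is the input with this applied: sort the characters into alphabetical order, then move the last character to the front.
Starting from "lkitchen": after the first operation, "cehiklnt"; after the second, "tcehikln".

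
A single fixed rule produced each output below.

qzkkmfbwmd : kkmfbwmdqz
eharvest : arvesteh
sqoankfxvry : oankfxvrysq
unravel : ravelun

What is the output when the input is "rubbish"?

Each output is the input with this applied: move the first 2 characters to the end (rotate left by 2).
On "rubbish" that produces "bbishru".

bbishru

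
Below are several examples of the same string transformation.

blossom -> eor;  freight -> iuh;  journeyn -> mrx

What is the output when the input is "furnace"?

Each output is the input with this applied: shift every letter 3 places forward in the alphabet (wrapping around), then keep only the first 3 characters.
Applying both steps to "furnace": "ixuqdfh", then "ixu".
(Check on "blossom": → "eorvvrp" → "eor" ✓)

ixu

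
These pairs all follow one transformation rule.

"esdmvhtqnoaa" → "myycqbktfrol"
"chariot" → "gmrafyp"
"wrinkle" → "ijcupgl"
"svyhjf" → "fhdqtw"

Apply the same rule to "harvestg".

Each output is the input with this applied: shift every letter 2 places backward in the alphabet (wrapping around), then move the last 3 characters to the front (rotate right by 3).
Working it through for "harvestg": intermediate "fyptcqre", final "qrefyptc".

qrefyptc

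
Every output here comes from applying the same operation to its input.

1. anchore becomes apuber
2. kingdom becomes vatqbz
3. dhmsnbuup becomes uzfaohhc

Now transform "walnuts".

Rule — shift every letter 13 places forward in the alphabet (wrapping around) — i.e. ROT13, then delete the first character.
So "walnuts" becomes "nyahgf".

nyahgf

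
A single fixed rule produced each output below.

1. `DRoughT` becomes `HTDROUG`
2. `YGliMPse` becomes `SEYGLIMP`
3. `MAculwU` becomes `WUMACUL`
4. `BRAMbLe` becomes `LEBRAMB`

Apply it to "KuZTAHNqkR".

The pattern: move the last 2 characters to the front (rotate right by 2), then convert every letter to uppercase.
Applying both steps to "KuZTAHNqkR": "kRKuZTAHNq", then "KRKUZTAHNQ".
(Check on "BRAMbLe": → "LeBRAMb" → "LEBRAMB" ✓)

KRKUZTAHNQ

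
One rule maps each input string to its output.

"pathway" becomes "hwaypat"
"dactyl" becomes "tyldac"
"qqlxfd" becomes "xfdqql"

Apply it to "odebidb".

bidbode

Rule — move the first 3 characters to the end (rotate left by 3).
Applying that to "odebidb" gives "bidbode".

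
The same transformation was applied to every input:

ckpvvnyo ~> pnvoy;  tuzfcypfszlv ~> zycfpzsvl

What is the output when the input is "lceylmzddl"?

In each case the input is transformed by: swap each adjacent pair of characters (1↔2, 3↔4, ...), then delete the first 3 characters.
Working it through for "lceylmzddl": intermediate "clyemldzld", final "emldzld".

emldzld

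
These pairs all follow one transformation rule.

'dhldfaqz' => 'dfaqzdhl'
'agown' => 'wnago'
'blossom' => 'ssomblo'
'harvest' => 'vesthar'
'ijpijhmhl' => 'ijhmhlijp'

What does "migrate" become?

ratemig

Rule — move the first 3 characters to the end (rotate left by 3).
For "migrate" the result is "ratemig".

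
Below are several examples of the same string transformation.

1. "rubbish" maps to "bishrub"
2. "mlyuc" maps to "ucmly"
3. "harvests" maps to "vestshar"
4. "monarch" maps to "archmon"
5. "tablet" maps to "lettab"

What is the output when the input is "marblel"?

In each case the input is transformed by: move the first 3 characters to the end (rotate left by 3).
Doing the same to "marblel": "blelmar".

blelmar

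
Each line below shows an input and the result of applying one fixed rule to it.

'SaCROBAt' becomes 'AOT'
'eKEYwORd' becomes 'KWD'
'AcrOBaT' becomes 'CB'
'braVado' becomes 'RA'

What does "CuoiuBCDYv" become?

UUD

The rule is to keep one character in every 3, starting at position 2 (positions 2nd, 5th, 8th, ...), then convert every letter to uppercase.
Starting from "CuoiuBCDYv": after the first operation, "uuD"; after the second, "UUD".
(Check on "SaCROBAt": → "aOt" → "AOT" ✓)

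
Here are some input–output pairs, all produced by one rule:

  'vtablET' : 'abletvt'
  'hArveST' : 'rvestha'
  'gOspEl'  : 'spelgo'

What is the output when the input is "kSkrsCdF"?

What's happening: move the first 2 characters to the end (rotate left by 2), then convert every letter to lowercase.
Starting from "kSkrsCdF": after the first operation, "krsCdFkS"; after the second, "krscdfks".

krscdfks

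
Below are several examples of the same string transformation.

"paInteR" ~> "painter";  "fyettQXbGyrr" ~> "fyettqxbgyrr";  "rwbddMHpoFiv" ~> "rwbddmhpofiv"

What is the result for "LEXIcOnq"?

lexiconq

What's happening: convert every letter to lowercase.
Applying that to "LEXIcOnq" gives "lexiconq".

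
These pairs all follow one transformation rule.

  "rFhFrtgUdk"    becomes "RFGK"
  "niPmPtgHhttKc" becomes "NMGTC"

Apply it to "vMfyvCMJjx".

VYMX

What's happening: keep one character in every 3, starting at position 1 (positions 1st, 4th, 7th, ...), then convert every letter to uppercase.
Doing the same to "vMfyvCMJjx": "VYMX".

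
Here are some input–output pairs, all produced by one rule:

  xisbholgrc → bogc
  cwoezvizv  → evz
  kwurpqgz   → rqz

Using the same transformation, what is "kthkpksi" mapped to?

In each case the input is transformed by: delete the first 3 characters, then keep every other character starting from the first (positions 1st, 3rd, 5th, ...).
Applying both steps to "kthkpksi": "kpksi", then "kki".

kki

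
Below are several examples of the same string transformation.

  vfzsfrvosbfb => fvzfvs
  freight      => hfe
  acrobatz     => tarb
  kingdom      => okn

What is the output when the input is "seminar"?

Each output is the input with this applied: move the last 3 characters to the front (rotate right by 3), then keep every other character starting from the second (positions 2nd, 4th, 6th, ...).
"seminar" → "narsemi" → "asm".
(Check on "vfzsfrvosbfb": → "bfbvfzsfrvos" → "fvzfvs" ✓)

asm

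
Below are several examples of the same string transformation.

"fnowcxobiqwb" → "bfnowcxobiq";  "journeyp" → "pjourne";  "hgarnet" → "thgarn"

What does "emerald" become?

The rule is to move the last 2 characters to the front (rotate right by 2), then delete the first character.
Applying both steps to "emerald": "ldemera", then "demera".

demera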